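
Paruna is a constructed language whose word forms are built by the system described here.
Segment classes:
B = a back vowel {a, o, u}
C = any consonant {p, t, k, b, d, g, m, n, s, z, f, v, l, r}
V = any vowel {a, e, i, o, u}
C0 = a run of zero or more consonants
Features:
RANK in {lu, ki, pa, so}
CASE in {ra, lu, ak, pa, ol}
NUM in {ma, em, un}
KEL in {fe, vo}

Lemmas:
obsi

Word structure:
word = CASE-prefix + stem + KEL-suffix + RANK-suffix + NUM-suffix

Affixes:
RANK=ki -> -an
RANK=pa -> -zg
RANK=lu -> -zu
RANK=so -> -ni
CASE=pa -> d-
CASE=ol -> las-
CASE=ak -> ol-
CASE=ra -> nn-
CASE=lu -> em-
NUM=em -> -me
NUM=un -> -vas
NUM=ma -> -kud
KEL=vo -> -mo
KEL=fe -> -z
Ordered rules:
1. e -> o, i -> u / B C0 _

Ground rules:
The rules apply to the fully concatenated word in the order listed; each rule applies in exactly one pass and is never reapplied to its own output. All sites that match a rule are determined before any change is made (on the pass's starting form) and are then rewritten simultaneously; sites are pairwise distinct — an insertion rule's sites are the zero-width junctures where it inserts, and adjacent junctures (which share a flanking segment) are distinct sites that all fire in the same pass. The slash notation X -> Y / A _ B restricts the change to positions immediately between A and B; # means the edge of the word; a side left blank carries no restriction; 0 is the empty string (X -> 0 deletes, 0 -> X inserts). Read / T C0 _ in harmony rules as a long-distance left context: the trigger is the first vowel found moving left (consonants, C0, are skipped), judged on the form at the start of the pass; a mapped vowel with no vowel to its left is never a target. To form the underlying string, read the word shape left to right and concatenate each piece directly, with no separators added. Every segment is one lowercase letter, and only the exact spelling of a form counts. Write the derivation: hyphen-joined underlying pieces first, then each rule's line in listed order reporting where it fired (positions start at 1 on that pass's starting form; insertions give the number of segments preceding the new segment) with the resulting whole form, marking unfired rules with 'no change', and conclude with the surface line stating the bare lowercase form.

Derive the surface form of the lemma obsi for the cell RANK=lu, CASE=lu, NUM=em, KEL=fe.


underlying: em-obsi-z-zu-me
1. e -> o, i -> u / B C0 _: fires at position(s) 6, 11: emobsuzzumo
surface: emobsuzzumo


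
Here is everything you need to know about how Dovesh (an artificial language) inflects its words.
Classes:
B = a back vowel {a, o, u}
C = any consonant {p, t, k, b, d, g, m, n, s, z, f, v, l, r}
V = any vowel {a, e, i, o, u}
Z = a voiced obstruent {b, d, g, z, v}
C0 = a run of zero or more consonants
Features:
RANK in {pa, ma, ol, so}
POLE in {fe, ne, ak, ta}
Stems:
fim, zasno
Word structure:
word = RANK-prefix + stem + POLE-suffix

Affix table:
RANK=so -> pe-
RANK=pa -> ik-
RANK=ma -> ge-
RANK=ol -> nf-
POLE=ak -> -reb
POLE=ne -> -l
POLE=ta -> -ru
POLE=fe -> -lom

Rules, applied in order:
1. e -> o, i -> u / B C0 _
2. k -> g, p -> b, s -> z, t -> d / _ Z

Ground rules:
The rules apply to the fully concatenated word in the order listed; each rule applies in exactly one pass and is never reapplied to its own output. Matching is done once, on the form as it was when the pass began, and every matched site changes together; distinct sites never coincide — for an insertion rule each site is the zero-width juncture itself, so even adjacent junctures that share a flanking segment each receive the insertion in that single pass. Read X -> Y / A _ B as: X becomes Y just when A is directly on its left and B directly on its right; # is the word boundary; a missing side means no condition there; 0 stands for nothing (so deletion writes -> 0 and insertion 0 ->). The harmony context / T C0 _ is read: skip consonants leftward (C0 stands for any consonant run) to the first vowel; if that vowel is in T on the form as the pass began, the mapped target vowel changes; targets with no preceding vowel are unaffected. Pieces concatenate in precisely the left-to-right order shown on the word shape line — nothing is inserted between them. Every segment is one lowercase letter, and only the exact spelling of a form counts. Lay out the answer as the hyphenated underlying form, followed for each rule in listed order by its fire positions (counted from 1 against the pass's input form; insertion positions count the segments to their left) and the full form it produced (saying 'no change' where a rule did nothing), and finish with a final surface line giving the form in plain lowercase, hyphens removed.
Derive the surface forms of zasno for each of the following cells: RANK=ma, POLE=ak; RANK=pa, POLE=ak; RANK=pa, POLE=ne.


cell RANK=ma, POLE=ak:
underlying: ge-zasno-reb
1. e -> o, i -> u / B C0 _: fires at position(s) 9: gezasnorob
2. k -> g, p -> b, s -> z, t -> d / _ Z: no change
surface: gezasnorob

cell RANK=pa, POLE=ak:
underlying: ik-zasno-reb
1. e -> o, i -> u / B C0 _: fires at position(s) 9: ikzasnorob
2. k -> g, p -> b, s -> z, t -> d / _ Z: fires at position(s) 2: igzasnorob
surface: igzasnorob

cell RANK=pa, POLE=ne:
underlying: ik-zasno-l
1. e -> o, i -> u / B C0 _: no change
2. k -> g, p -> b, s -> z, t -> d / _ Z: fires at position(s) 2: igzasnol
surface: igzasnol


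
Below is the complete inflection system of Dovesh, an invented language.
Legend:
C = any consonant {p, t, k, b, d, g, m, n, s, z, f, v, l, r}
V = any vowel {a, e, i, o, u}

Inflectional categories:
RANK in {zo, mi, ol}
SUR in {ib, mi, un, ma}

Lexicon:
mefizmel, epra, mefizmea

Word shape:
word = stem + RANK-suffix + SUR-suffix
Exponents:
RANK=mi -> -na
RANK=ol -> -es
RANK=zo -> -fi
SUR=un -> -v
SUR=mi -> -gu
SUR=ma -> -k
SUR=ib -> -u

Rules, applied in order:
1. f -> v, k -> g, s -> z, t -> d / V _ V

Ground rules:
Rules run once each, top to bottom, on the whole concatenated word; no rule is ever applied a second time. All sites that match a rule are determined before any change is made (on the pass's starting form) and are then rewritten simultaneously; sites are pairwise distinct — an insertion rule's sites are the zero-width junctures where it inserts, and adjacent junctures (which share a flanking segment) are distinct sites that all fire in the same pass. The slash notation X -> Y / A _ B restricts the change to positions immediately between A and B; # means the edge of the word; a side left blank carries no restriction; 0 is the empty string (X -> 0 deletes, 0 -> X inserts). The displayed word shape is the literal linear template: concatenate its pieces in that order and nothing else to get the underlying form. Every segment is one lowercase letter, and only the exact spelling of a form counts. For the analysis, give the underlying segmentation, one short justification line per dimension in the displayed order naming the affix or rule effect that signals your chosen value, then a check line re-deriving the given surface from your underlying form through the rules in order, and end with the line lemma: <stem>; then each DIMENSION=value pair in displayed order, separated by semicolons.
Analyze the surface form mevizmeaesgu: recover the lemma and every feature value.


underlying: mefizmea-es-gu
RANK=ol - signalled by the affix -es
SUR=mi - signalled by the affix -gu
check: mefizmeaesgu -> mevizmeaesgu
lemma: mefizmea; RANK=ol; SUR=mi


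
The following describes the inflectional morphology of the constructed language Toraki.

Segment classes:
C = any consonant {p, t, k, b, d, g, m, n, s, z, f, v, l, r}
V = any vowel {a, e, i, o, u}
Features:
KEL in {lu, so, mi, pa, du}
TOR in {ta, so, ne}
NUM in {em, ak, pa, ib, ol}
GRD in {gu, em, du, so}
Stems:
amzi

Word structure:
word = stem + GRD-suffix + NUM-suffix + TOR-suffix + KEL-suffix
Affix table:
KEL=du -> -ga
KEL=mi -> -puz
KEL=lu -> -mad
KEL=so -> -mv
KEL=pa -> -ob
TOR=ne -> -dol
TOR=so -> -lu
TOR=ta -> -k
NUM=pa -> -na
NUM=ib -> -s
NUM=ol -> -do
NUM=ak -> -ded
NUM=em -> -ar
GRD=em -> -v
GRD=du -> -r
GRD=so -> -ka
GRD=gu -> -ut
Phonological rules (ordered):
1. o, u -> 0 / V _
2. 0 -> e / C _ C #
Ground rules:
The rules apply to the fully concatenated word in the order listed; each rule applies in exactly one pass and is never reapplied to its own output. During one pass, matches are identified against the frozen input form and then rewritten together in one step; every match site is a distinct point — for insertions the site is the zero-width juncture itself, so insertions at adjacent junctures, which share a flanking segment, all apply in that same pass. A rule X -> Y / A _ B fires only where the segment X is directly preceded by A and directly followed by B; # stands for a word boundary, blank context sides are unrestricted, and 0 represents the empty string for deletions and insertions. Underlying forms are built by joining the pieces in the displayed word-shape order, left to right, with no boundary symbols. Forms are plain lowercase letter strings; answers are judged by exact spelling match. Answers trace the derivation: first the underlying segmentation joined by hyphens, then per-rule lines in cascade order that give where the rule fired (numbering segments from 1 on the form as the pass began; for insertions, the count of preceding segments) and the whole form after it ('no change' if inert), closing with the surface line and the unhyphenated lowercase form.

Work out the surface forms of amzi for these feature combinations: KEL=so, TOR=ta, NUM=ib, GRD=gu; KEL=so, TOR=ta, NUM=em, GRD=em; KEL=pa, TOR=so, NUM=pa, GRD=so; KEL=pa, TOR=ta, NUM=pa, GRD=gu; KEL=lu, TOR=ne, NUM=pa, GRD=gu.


cell KEL=so, TOR=ta, NUM=ib, GRD=gu:
underlying: amzi-ut-s-k-mv
1. o, u -> 0 / V _: fires at position(s) 5: amzitskmv
2. 0 -> e / C _ C #: inserts after position(s) 8: amzitskmev
surface: amzitskmev

cell KEL=so, TOR=ta, NUM=em, GRD=em:
underlying: amzi-v-ar-k-mv
1. o, u -> 0 / V _: no change
2. 0 -> e / C _ C #: inserts after position(s) 9: amzivarkmev
surface: amzivarkmev

cell KEL=pa, TOR=so, NUM=pa, GRD=so:
underlying: amzi-ka-na-lu-ob
1. o, u -> 0 / V _: fires at position(s) 11: amzikanalub
2. 0 -> e / C _ C #: no change
surface: amzikanalub

cell KEL=pa, TOR=ta, NUM=pa, GRD=gu:
underlying: amzi-ut-na-k-ob
1. o, u -> 0 / V _: fires at position(s) 5: amzitnakob
2. 0 -> e / C _ C #: no change
surface: amzitnakob

cell KEL=lu, TOR=ne, NUM=pa, GRD=gu:
underlying: amzi-ut-na-dol-mad
1. o, u -> 0 / V _: fires at position(s) 5: amzitnadolmad
2. 0 -> e / C _ C #: no change
surface: amzitnadolmad


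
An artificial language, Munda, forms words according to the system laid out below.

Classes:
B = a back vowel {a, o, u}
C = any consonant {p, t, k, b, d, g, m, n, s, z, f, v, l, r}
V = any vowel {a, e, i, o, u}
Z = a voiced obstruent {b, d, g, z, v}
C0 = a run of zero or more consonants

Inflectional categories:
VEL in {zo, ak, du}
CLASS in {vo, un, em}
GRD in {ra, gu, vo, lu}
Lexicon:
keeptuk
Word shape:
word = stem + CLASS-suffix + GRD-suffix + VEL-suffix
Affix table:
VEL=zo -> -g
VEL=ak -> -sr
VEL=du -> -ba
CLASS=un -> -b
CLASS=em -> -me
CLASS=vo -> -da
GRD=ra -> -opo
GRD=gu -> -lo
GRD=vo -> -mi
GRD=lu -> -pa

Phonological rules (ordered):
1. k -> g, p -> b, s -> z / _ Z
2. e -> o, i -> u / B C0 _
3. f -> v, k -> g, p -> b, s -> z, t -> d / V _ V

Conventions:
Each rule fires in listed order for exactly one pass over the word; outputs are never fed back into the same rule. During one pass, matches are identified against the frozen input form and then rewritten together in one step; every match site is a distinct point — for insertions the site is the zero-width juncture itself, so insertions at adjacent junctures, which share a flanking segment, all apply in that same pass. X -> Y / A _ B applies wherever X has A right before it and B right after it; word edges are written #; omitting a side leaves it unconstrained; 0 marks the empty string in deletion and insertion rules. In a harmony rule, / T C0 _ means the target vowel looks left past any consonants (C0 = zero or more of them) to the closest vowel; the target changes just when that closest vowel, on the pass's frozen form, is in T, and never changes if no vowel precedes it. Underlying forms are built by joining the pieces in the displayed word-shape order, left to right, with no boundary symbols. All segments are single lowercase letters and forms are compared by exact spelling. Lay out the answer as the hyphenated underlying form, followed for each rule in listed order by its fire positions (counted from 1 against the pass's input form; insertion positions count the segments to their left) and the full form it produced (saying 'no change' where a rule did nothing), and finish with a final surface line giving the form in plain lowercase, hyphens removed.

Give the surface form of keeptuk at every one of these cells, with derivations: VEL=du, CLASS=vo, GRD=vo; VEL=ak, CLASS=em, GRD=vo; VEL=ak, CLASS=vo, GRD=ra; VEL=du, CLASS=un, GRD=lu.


cell VEL=du, CLASS=vo, GRD=vo:
underlying: keeptuk-da-mi-ba
1. k -> g, p -> b, s -> z / _ Z: fires at position(s) 7: keeptugdamiba
2. e -> o, i -> u / B C0 _: fires at position(s) 11: keeptugdamuba
3. f -> v, k -> g, p -> b, s -> z, t -> d / V _ V: no change
surface: keeptugdamuba

cell VEL=ak, CLASS=em, GRD=vo:
underlying: keeptuk-me-mi-sr
1. k -> g, p -> b, s -> z / _ Z: no change
2. e -> o, i -> u / B C0 _: fires at position(s) 9: keeptukmomisr
3. f -> v, k -> g, p -> b, s -> z, t -> d / V _ V: no change
surface: keeptukmomisr

cell VEL=ak, CLASS=vo, GRD=ra:
underlying: keeptuk-da-opo-sr
1. k -> g, p -> b, s -> z / _ Z: fires at position(s) 7: keeptugdaoposr
2. e -> o, i -> u / B C0 _: no change
3. f -> v, k -> g, p -> b, s -> z, t -> d / V _ V: fires at position(s) 11: keeptugdaobosr
surface: keeptugdaobosr

cell VEL=du, CLASS=un, GRD=lu:
underlying: keeptuk-b-pa-ba
1. k -> g, p -> b, s -> z / _ Z: fires at position(s) 7: keeptugbpaba
2. e -> o, i -> u / B C0 _: no change
3. f -> v, k -> g, p -> b, s -> z, t -> d / V _ V: no change
surface: keeptugbpaba


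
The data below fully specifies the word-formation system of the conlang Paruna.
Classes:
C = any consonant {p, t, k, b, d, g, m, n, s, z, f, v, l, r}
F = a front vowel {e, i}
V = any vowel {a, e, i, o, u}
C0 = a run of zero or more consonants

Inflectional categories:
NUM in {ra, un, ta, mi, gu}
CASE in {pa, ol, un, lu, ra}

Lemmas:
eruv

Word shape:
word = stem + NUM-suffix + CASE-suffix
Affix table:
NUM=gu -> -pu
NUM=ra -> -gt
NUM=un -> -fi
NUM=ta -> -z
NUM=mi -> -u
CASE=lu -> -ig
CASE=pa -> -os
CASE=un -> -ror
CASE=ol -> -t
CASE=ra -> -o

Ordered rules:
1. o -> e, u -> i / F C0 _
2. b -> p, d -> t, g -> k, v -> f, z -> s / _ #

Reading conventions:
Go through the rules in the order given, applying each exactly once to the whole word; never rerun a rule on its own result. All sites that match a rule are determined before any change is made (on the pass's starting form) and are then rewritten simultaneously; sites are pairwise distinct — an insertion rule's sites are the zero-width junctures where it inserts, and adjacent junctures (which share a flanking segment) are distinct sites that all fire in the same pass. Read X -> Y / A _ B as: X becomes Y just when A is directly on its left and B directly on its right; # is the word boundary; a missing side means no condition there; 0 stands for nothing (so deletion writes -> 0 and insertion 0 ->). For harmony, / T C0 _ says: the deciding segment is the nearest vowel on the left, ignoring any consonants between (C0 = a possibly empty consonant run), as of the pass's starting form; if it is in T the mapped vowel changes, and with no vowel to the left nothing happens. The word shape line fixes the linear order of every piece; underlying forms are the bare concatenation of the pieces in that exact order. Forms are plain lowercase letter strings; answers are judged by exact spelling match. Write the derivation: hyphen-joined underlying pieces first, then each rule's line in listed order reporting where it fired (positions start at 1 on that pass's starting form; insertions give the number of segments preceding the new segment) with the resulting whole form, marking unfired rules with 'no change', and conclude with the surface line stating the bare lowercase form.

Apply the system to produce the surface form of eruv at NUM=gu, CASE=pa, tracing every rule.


underlying: eruv-pu-os
1. o -> e, u -> i / F C0 _: fires at position(s) 3: erivpuos
2. b -> p, d -> t, g -> k, v -> f, z -> s / _ #: no change
surface: erivpuos


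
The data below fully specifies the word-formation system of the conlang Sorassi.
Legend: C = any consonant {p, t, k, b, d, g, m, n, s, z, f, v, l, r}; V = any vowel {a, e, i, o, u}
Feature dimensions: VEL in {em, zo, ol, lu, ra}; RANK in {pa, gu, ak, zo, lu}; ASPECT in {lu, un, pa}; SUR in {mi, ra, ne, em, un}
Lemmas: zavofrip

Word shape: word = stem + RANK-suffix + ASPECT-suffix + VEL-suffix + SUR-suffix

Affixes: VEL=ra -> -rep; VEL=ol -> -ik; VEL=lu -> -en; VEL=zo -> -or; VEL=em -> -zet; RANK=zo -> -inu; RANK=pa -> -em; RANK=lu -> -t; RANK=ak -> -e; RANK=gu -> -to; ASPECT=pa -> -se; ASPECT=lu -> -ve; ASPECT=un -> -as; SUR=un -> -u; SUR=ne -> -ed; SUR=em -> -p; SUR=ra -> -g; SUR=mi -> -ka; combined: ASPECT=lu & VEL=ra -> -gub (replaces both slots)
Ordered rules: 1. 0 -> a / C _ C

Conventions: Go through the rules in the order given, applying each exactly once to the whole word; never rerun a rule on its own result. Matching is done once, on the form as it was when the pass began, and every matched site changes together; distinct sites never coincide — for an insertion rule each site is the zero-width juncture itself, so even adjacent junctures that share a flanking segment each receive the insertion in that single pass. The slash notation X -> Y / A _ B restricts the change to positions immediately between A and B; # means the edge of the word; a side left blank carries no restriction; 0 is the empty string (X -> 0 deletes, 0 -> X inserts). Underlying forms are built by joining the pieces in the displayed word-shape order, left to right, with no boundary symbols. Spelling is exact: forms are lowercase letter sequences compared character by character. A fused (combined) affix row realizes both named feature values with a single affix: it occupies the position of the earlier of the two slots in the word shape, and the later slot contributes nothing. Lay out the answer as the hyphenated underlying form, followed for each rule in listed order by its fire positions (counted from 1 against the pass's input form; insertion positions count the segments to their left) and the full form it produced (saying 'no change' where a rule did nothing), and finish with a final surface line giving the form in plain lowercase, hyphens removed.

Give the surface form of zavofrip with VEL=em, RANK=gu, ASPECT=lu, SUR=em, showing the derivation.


underlying: zavofrip-to-ve-zet-p
1. 0 -> a / C _ C: inserts after position(s) 5, 8, 15: zavofaripatovezetap
surface: zavofaripatovezetap


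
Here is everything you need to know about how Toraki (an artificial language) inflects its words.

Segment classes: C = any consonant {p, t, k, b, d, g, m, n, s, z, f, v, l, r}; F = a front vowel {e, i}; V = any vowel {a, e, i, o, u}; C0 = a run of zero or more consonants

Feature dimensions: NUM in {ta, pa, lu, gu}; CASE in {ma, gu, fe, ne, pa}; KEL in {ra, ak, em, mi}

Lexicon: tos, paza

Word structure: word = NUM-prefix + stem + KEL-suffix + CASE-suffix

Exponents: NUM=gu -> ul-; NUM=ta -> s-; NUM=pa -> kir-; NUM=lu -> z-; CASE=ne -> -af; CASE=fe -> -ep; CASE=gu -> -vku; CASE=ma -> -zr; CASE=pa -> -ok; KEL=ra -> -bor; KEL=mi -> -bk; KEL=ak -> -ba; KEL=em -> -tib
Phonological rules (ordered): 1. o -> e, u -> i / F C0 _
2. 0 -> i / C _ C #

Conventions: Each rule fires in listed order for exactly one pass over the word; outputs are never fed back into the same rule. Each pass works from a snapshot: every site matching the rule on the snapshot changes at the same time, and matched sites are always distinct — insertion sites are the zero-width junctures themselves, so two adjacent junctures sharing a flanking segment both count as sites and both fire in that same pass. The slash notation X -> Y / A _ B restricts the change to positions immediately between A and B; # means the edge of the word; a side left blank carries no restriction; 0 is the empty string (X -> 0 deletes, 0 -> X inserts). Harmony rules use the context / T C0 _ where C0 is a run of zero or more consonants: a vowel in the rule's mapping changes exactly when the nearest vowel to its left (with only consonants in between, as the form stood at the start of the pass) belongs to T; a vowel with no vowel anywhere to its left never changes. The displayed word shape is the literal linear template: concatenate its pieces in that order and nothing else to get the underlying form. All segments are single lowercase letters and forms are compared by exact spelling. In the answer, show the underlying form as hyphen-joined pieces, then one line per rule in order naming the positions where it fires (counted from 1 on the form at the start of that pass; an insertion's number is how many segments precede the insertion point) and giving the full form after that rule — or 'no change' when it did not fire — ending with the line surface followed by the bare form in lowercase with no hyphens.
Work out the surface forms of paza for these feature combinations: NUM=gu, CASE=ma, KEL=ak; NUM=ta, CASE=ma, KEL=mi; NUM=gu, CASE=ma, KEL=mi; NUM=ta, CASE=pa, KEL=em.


cell NUM=gu, CASE=ma, KEL=ak:
underlying: ul-paza-ba-zr
1. o -> e, u -> i / F C0 _: no change
2. 0 -> i / C _ C #: inserts after position(s) 9: ulpazabazir
surface: ulpazabazir

cell NUM=ta, CASE=ma, KEL=mi:
underlying: s-paza-bk-zr
1. o -> e, u -> i / F C0 _: no change
2. 0 -> i / C _ C #: inserts after position(s) 8: spazabkzir
surface: spazabkzir

cell NUM=gu, CASE=ma, KEL=mi:
underlying: ul-paza-bk-zr
1. o -> e, u -> i / F C0 _: no change
2. 0 -> i / C _ C #: inserts after position(s) 9: ulpazabkzir
surface: ulpazabkzir

cell NUM=ta, CASE=pa, KEL=em:
underlying: s-paza-tib-ok
1. o -> e, u -> i / F C0 _: fires at position(s) 9: spazatibek
2. 0 -> i / C _ C #: no change
surface: spazatibek


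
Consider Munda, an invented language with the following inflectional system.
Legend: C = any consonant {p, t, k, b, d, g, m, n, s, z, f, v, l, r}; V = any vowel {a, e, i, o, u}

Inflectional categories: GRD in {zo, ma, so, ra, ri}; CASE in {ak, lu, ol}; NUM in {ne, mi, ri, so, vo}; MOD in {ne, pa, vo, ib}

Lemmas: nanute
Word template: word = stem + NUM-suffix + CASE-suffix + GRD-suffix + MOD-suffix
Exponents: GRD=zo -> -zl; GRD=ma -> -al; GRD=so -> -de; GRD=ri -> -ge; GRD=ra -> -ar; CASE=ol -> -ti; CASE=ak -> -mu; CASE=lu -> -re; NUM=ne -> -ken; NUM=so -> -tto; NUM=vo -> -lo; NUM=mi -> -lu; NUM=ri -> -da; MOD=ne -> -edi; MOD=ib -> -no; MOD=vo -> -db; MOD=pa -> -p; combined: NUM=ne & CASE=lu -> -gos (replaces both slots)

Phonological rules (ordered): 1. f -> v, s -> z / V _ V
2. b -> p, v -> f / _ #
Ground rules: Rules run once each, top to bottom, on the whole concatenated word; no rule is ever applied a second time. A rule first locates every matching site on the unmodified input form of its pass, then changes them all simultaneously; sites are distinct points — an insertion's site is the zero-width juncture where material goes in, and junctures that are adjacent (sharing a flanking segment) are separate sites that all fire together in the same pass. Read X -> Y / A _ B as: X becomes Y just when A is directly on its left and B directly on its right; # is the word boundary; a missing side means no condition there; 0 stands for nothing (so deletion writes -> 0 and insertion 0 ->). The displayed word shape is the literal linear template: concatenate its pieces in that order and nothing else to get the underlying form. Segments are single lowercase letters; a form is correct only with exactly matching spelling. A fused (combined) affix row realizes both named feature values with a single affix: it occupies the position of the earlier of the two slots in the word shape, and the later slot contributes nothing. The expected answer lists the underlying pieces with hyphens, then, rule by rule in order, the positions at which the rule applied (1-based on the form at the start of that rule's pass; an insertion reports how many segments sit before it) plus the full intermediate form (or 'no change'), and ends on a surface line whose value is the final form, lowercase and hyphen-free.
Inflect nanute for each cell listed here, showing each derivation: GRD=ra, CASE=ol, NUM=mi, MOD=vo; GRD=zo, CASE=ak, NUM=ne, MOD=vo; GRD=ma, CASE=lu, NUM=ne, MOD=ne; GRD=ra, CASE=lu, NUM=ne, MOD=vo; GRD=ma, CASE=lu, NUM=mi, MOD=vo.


cell GRD=ra, CASE=ol, NUM=mi, MOD=vo:
underlying: nanute-lu-ti-ar-db
1. f -> v, s -> z / V _ V: no change
2. b -> p, v -> f / _ #: fires at position(s) 14: nanutelutiardp
surface: nanutelutiardp

cell GRD=zo, CASE=ak, NUM=ne, MOD=vo:
underlying: nanute-ken-mu-zl-db
1. f -> v, s -> z / V _ V: no change
2. b -> p, v -> f / _ #: fires at position(s) 15: nanutekenmuzldp
surface: nanutekenmuzldp

cell GRD=ma, CASE=lu, NUM=ne, MOD=ne:
underlying: nanute-gos-al-edi
1. f -> v, s -> z / V _ V: fires at position(s) 9: nanutegozaledi
2. b -> p, v -> f / _ #: no change
surface: nanutegozaledi

cell GRD=ra, CASE=lu, NUM=ne, MOD=vo:
underlying: nanute-gos-ar-db
1. f -> v, s -> z / V _ V: fires at position(s) 9: nanutegozardb
2. b -> p, v -> f / _ #: fires at position(s) 13: nanutegozardp
surface: nanutegozardp

cell GRD=ma, CASE=lu, NUM=mi, MOD=vo:
underlying: nanute-lu-re-al-db
1. f -> v, s -> z / V _ V: no change
2. b -> p, v -> f / _ #: fires at position(s) 14: nanutelurealdp
surface: nanutelurealdp


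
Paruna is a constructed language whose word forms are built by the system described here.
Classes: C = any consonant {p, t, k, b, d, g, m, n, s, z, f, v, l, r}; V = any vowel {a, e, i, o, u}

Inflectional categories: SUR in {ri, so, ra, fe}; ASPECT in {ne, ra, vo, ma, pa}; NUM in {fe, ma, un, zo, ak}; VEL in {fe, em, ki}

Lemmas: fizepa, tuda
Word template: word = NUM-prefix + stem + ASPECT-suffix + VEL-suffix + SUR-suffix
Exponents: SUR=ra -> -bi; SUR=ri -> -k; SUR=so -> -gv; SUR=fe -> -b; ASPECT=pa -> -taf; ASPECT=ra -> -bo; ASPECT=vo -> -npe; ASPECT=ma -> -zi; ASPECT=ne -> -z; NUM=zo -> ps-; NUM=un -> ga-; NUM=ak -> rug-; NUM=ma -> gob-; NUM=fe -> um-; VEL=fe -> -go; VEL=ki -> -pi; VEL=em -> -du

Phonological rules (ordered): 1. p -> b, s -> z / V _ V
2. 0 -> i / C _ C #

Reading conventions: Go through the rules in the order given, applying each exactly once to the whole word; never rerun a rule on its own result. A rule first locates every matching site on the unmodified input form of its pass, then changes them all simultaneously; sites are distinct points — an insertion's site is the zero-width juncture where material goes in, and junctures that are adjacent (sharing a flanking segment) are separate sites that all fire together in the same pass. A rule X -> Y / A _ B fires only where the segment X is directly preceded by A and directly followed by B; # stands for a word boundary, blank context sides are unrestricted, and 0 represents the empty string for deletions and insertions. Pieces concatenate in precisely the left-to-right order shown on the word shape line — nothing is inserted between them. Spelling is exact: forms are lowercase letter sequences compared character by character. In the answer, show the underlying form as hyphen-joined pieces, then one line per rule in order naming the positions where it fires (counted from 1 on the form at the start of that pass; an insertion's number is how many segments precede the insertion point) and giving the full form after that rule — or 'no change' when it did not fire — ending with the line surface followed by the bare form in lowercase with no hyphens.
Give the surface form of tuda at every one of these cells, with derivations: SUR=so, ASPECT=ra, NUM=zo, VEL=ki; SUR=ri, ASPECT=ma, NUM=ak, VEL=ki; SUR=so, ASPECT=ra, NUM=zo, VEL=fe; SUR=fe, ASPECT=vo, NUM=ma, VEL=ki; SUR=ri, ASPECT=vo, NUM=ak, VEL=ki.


cell SUR=so, ASPECT=ra, NUM=zo, VEL=ki:
underlying: ps-tuda-bo-pi-gv
1. p -> b, s -> z / V _ V: fires at position(s) 9: pstudabobigv
2. 0 -> i / C _ C #: inserts after position(s) 11: pstudabobigiv
surface: pstudabobigiv

cell SUR=ri, ASPECT=ma, NUM=ak, VEL=ki:
underlying: rug-tuda-zi-pi-k
1. p -> b, s -> z / V _ V: fires at position(s) 10: rugtudazibik
2. 0 -> i / C _ C #: no change
surface: rugtudazibik

cell SUR=so, ASPECT=ra, NUM=zo, VEL=fe:
underlying: ps-tuda-bo-go-gv
1. p -> b, s -> z / V _ V: no change
2. 0 -> i / C _ C #: inserts after position(s) 11: pstudabogogiv
surface: pstudabogogiv

cell SUR=fe, ASPECT=vo, NUM=ma, VEL=ki:
underlying: gob-tuda-npe-pi-b
1. p -> b, s -> z / V _ V: fires at position(s) 11: gobtudanpebib
2. 0 -> i / C _ C #: no change
surface: gobtudanpebib

cell SUR=ri, ASPECT=vo, NUM=ak, VEL=ki:
underlying: rug-tuda-npe-pi-k
1. p -> b, s -> z / V _ V: fires at position(s) 11: rugtudanpebik
2. 0 -> i / C _ C #: no change
surface: rugtudanpebik


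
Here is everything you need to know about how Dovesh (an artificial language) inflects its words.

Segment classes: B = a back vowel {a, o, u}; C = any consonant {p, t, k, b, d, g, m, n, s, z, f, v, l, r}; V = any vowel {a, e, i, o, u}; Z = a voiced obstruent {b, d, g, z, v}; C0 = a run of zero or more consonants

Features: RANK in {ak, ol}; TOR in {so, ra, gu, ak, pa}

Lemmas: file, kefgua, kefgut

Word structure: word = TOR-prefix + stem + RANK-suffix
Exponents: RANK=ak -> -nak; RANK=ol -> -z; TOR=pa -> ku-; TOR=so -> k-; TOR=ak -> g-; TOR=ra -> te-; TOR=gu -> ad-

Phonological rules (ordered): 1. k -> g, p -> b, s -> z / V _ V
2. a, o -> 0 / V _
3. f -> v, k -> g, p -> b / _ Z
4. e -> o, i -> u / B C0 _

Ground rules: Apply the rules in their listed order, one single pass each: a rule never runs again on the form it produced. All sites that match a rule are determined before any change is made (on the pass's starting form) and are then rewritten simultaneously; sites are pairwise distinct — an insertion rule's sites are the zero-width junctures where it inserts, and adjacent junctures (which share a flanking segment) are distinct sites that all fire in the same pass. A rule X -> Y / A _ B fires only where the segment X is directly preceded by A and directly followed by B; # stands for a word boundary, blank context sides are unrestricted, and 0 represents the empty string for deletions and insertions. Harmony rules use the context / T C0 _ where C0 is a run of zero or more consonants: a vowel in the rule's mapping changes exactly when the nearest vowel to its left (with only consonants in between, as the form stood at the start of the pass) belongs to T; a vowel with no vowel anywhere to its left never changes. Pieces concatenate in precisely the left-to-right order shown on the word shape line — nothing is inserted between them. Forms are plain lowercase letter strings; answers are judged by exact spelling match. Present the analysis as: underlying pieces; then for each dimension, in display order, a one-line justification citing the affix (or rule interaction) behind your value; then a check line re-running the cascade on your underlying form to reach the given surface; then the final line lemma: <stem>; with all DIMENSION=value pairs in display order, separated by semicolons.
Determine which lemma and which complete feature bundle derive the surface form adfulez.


underlying: ad-file-z
RANK=ol - signalled by the affix -z
TOR=gu - signalled by the affix ad-
check: adfilez -> adfilez -> adfilez -> adfilez -> adfulez
lemma: file; RANK=ol; TOR=gu


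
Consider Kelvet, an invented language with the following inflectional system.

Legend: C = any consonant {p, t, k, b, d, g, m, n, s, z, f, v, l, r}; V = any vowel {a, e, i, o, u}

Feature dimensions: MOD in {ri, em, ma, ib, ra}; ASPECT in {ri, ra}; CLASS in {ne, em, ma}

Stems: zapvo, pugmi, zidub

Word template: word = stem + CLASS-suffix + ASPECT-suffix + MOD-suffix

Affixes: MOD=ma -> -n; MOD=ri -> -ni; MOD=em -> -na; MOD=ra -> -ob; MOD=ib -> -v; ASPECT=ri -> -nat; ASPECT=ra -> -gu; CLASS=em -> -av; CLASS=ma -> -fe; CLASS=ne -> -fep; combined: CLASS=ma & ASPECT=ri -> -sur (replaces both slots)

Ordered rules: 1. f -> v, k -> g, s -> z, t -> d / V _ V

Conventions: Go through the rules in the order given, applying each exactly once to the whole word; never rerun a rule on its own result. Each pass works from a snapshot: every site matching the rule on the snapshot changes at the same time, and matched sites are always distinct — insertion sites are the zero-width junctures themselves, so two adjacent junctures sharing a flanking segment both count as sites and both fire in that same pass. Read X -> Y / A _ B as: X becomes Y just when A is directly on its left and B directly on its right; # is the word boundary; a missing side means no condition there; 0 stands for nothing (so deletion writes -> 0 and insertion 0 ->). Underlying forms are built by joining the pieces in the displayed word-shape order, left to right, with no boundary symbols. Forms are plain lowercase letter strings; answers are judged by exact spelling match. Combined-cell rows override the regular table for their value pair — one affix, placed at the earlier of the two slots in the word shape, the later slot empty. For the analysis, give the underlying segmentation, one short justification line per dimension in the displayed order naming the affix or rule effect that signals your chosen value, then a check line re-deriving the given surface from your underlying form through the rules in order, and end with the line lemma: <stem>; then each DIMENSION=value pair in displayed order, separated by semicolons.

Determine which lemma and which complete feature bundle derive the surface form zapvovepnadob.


underlying: zapvo-fep-nat-ob
MOD=ra - signalled by the affix -ob
ASPECT=ri - signalled by the affix -nat
CLASS=ne - signalled by the affix -fep
check: zapvofepnatob -> zapvovepnadob
lemma: zapvo; MOD=ra; ASPECT=ri; CLASS=ne


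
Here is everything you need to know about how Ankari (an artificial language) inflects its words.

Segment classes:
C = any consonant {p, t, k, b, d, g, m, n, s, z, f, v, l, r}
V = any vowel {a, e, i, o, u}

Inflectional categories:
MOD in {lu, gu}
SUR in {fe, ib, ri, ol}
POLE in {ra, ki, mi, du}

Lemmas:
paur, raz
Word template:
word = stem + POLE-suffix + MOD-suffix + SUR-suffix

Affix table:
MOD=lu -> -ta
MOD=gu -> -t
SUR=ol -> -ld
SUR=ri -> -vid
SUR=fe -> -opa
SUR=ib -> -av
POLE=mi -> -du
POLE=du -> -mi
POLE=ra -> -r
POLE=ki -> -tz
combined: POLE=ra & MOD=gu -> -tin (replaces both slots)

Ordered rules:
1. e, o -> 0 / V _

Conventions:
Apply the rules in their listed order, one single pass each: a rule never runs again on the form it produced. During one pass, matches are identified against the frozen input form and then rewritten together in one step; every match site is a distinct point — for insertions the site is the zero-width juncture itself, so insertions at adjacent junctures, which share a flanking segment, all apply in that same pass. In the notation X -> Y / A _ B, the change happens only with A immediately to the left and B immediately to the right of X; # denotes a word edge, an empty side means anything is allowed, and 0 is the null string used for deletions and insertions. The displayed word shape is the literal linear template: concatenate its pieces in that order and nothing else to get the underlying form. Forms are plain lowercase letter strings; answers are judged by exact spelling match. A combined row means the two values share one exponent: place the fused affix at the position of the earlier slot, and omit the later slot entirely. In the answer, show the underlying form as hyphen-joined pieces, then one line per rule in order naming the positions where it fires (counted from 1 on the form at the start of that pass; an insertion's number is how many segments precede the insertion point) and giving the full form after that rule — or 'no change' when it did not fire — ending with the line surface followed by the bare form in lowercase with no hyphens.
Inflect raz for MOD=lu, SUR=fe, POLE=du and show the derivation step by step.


underlying: raz-mi-ta-opa
1. e, o -> 0 / V _: fires at position(s) 8: razmitapa
surface: razmitapa


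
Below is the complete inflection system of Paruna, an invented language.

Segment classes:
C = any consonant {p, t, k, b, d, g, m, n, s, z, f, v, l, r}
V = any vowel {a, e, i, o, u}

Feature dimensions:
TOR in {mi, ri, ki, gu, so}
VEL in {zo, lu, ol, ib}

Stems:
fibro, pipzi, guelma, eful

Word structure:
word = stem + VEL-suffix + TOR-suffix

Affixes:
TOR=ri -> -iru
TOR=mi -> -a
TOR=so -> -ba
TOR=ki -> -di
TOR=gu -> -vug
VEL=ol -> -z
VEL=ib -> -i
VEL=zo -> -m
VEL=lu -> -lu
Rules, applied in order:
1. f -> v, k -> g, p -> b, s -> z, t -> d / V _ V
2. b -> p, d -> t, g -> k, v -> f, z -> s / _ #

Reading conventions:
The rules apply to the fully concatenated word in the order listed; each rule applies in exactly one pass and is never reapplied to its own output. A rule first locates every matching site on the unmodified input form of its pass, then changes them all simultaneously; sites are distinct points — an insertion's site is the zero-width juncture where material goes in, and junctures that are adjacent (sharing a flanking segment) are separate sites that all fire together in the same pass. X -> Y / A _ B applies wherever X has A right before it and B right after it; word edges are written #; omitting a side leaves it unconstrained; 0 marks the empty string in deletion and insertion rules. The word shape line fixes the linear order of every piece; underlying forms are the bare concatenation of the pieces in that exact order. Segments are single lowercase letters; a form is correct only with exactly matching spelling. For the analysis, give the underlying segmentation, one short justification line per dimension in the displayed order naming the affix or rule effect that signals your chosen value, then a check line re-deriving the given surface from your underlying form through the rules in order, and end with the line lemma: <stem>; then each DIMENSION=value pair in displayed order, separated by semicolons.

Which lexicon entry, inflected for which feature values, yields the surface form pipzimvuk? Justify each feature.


underlying: pipzi-m-vug
TOR=gu - signalled by the affix -vug
VEL=zo - signalled by the affix -m
check: pipzimvug -> pipzimvug -> pipzimvuk
lemma: pipzi; TOR=gu; VEL=zo


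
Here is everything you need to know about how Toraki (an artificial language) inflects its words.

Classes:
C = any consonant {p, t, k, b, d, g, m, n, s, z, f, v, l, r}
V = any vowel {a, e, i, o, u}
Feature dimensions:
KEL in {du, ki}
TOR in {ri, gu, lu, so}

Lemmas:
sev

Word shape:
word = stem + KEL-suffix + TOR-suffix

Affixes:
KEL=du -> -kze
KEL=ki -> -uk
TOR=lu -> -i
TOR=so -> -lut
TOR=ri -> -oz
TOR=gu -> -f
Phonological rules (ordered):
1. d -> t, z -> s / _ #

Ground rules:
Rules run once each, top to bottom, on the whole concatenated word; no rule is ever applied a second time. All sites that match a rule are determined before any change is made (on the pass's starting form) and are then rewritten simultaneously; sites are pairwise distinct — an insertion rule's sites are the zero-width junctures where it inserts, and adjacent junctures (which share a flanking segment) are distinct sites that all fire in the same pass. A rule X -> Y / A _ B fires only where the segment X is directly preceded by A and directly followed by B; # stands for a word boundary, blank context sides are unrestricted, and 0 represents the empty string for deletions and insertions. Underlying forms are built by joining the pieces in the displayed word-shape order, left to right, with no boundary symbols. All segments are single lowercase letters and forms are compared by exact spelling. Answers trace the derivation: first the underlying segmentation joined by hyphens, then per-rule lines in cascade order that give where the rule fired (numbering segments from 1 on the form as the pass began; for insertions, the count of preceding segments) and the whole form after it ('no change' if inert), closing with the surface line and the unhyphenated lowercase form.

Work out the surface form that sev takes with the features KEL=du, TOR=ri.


underlying: sev-kze-oz
1. d -> t, z -> s / _ #: fires at position(s) 8: sevkzeos
surface: sevkzeos
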